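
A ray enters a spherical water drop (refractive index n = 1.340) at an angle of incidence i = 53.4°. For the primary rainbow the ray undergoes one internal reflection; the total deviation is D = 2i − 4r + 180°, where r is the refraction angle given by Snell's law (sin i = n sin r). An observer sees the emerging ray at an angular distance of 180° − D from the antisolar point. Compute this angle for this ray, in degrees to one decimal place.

sin r = sin 53.4° / 1.340 = 0.8028/1.340 = 0.5991; r = 36.81°.
D = 2·53.4° − 4·36.81° + 180° = 106.80° − 147.23° + 180° = 139.57°.
Angle from antisolar point = 180° − D = 40.43°.

40.4°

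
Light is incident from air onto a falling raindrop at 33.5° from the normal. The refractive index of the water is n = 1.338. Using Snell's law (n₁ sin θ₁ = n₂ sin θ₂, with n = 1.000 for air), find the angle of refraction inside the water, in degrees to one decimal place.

Snell: sin θ_r = sin θ_i / n = sin 33.5° / 1.338 = 0.5519 / 1.338 = 0.4125.
θ_r = arcsin(0.4125) = 24.36°.

24.4°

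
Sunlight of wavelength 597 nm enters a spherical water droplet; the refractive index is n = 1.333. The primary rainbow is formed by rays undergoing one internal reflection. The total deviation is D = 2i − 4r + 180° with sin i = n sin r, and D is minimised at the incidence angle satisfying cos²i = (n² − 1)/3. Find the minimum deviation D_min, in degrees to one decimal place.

137.9°

cos²i = (1.77689 − 1)/3 = 0.25896; i = arccos(0.50888) = 59.410°.
sin r = sin 59.410°/1.333 = 0.64579; r = 40.225°.
D_min = 2·59.410° − 4·40.225° + 180° = 137.922°.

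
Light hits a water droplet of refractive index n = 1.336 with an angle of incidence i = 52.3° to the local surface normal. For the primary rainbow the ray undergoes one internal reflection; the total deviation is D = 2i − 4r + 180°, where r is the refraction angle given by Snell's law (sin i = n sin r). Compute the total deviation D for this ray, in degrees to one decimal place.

139.3°

sin r = sin 52.3° / 1.336 = 0.7912/1.336 = 0.5922; r = 36.32°.
D = 2·52.3° − 4·36.32° + 180° = 104.60° − 145.26° + 180° = 139.34°.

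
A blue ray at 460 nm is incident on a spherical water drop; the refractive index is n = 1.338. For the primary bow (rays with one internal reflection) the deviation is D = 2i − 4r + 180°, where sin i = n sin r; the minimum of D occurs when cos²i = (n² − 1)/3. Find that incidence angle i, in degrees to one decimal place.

59.1°

cos²i = (1.338² − 1)/3 = (1.79024 − 1)/3 = 0.26341.
cos i = 0.51324, so i = 59.120°.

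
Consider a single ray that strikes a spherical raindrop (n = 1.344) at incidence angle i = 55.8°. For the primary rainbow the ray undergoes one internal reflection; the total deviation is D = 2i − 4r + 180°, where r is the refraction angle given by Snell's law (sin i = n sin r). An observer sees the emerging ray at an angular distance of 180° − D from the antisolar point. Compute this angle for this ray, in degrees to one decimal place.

40.3°

sin r = sin 55.8° / 1.344 = 0.8271/1.344 = 0.6154; r = 37.98°.
D = 2·55.8° − 4·37.98° + 180° = 111.60° − 151.92° + 180° = 139.68°.
Angle from antisolar point = 180° − D = 40.32°.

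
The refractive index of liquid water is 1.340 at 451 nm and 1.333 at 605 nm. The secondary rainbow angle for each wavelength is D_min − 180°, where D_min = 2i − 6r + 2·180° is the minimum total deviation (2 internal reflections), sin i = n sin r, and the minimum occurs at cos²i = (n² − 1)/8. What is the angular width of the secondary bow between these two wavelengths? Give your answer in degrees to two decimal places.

1.82°

At 451 nm (n = 1.340): cos²i = 0.09945 → i = 71.618°, r = 45.088°, D_min = 232.709°, rainbow angle = 52.709°.
At 605 nm (n = 1.333): cos²i = 0.09711 → i = 71.843°, r = 45.466°, D_min = 230.891°, rainbow angle = 50.891°.
Angular width = |52.709° − 50.891°| = 1.818°.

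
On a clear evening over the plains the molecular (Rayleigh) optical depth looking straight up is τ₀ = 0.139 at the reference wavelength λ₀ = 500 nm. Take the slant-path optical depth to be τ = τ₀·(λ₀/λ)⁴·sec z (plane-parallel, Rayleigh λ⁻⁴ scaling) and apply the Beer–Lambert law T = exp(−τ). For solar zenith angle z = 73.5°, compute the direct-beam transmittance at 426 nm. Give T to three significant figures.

sec 73.5° = 3.5209.
τ = 0.139 × (500/426)⁴ × 3.5209 = 0.139 × 1.8978 × 3.5209 = 0.9288.
T = exp(−0.9288) = 0.3950.

0.395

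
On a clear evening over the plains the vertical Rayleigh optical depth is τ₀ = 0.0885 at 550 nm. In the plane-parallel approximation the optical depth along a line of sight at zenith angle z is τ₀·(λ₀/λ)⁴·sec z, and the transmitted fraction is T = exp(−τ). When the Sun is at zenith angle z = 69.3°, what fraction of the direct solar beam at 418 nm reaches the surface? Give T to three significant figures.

0.472

sec 69.3° = 2.8291.
τ = 0.0885 × (550/418)⁴ × 2.8291 = 0.0885 × 2.9974 × 2.8291 = 0.7505.
T = exp(−0.7505) = 0.4721.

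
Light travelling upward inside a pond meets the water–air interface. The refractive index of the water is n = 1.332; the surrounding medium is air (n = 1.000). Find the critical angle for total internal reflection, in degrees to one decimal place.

sin θ_c = n_air / n = 1.000 / 1.332 = 0.7508.
θ_c = arcsin(0.7508) = 48.66°.

48.7°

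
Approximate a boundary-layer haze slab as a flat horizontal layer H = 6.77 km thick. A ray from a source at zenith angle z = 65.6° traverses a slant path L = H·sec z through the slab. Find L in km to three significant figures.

sec z = 1/cos 65.6° = 2.4207.
L = 6.77 × 2.4207 = 16.388 km.

16.4 km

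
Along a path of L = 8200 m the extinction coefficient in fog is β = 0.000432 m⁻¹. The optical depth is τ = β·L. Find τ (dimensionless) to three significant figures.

3.54

τ = β·L = 0.000432 × 8200 = 3.5424.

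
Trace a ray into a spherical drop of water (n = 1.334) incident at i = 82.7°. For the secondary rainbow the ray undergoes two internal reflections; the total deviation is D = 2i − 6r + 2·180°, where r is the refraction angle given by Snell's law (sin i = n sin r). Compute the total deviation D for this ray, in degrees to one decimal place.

sin r = sin 82.7° / 1.334 = 0.9919/1.334 = 0.7435; r = 48.03°.
D = 2·82.7° − 6·48.03° + 2·180° = 165.40° − 288.21° + 360° = 237.19°.

237.2°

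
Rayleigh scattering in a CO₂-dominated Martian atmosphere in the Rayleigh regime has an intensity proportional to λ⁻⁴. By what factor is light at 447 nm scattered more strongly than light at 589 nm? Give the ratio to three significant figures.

3.01

Rayleigh scattering ∝ λ⁻⁴, so the ratio of coefficients is the inverse fourth power of the wavelength ratio.
σ(447)/σ(589) = (589/447)⁴ = (1.3177)⁴ = 3.015.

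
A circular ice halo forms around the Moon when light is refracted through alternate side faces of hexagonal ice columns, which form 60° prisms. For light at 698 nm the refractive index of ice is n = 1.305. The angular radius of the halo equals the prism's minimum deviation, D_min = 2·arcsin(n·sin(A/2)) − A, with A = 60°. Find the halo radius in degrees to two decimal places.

n·sin(A/2) = 1.305 × sin 30° = 1.305 × 0.5000 = 0.6525.
D_min = 2·arcsin(0.6525) − 60° = 2 × 40.730° − 60° = 21.461°.

21.46°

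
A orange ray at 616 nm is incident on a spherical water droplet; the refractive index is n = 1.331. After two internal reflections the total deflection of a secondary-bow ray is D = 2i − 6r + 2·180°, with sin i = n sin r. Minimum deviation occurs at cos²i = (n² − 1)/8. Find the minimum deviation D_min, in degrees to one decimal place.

cos²i = (1.77156 − 1)/8 = 0.09645; i = arccos(0.31056) = 71.907°.
sin r = sin 71.907°/1.331 = 0.71417; r = 45.575°.
D_min = 2·71.907° − 6·45.575° + 360° = 230.365°.

230.4°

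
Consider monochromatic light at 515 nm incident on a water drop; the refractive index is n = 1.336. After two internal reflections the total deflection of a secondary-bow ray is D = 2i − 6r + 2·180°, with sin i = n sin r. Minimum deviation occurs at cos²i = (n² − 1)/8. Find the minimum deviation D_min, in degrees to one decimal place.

cos²i = (1.78490 − 1)/8 = 0.09811; i = arccos(0.31323) = 71.746°.
sin r = sin 71.746°/1.336 = 0.71084; r = 45.303°.
D_min = 2·71.746° − 6·45.303° + 360° = 231.674°.

231.7°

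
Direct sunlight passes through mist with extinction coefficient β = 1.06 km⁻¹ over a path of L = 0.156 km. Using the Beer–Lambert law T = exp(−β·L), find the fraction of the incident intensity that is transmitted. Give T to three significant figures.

τ = β·L = 1.06 × 0.156 = 0.1654.
T = exp(−0.1654) = 0.8476.

0.848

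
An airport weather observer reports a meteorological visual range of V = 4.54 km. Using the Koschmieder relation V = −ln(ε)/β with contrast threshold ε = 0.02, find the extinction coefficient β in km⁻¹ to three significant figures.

0.862 km⁻¹

β = −ln(0.02) / V = 3.912 / 4.54 = 0.8617 km⁻¹.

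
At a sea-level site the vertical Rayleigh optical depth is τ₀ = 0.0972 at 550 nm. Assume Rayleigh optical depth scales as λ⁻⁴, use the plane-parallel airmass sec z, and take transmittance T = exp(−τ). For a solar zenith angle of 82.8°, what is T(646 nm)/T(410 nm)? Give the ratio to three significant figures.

8.20

Airmass: sec 82.8° = 7.9787.
τ(646 nm) = 0.0972 × (550/646)⁴ × 7.9787 = 0.0972 × 0.5254 × 7.9787 = 0.4075.
τ(410 nm) = 0.0972 × (550/410)⁴ × 7.9787 = 0.0972 × 3.2383 × 7.9787 = 2.5114.
T(646)/T(410) = exp(τ_B − τ_A) = exp(2.1039) = 8.1981.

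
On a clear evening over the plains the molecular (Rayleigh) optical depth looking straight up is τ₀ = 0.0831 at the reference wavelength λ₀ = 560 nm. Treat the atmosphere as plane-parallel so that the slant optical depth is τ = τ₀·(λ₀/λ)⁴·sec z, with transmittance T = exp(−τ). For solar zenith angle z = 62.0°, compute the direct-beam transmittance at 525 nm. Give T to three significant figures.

0.795

sec 62.0° = 2.1301.
τ = 0.0831 × (560/525)⁴ × 2.1301 = 0.0831 × 1.2945 × 2.1301 = 0.2291.
T = exp(−0.2291) = 0.7952.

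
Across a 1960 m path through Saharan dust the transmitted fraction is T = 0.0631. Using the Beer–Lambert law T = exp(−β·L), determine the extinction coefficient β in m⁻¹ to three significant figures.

0.00141 m⁻¹

Beer–Lambert: T = exp(−βL) ⇒ β = −ln(T)/L = −ln(0.0631)/1960 = 2.7630/1960 = 0.00141 m⁻¹.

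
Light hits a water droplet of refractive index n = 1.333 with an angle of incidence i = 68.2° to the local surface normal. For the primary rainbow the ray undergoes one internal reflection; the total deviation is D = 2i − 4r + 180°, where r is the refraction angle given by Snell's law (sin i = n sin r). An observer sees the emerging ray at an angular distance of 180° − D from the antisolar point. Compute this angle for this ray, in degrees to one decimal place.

40.2°

sin r = sin 68.2° / 1.333 = 0.9285/1.333 = 0.6965; r = 44.15°.
D = 2·68.2° − 4·44.15° + 180° = 136.40° − 176.60° + 180° = 139.80°.
Angle from antisolar point = 180° − D = 40.20°.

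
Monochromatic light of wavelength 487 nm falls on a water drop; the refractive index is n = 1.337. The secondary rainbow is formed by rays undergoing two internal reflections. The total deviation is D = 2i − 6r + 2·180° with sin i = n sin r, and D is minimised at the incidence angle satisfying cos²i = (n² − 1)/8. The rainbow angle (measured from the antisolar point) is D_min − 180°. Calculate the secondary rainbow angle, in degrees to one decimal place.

51.9°

cos²i = (1.78757 − 1)/8 = 0.09845; i = arccos(0.31376) = 71.714°.
sin r = sin 71.714°/1.337 = 0.71017; r = 45.249°.
D_min = 2·71.714° − 6·45.249° + 360° = 231.934°.
Rainbow angle = D_min − 180° = 51.934°.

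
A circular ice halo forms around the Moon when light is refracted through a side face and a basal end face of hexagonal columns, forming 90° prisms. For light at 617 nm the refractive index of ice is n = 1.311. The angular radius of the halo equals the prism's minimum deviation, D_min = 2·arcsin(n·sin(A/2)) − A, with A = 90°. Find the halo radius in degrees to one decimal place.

45.9°

n·sin(A/2) = 1.311 × sin 45° = 1.311 × 0.7071 = 0.9270.
D_min = 2·arcsin(0.9270) − 90° = 2 × 67.974° − 90° = 45.949°.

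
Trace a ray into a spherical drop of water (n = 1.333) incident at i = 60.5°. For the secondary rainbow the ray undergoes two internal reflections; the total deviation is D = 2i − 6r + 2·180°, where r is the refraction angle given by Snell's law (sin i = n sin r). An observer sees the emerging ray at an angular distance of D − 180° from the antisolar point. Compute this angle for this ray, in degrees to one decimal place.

sin r = sin 60.5° / 1.333 = 0.8704/1.333 = 0.6529; r = 40.76°.
D = 2·60.5° − 6·40.76° + 2·180° = 121.00° − 244.58° + 360° = 236.42°.
Angle from antisolar point = D − 180° = 56.42°.

56.4°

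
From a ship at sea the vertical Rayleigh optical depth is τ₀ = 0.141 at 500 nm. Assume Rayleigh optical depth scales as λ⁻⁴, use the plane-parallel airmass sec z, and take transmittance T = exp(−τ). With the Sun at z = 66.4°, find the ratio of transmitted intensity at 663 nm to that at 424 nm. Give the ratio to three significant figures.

Airmass: sec 66.4° = 2.4978.
τ(663 nm) = 0.141 × (500/663)⁴ × 2.4978 = 0.141 × 0.3235 × 2.4978 = 0.1139.
τ(424 nm) = 0.141 × (500/424)⁴ × 2.4978 = 0.141 × 1.9338 × 2.4978 = 0.6811.
T(663)/T(424) = exp(τ_B − τ_A) = exp(0.5672) = 1.7632.

1.76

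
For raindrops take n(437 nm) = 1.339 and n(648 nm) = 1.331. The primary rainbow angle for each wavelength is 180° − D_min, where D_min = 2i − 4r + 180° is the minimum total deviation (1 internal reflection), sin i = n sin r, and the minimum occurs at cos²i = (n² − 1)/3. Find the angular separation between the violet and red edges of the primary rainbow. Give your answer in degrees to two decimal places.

1.16°

At 437 nm (n = 1.339): cos²i = 0.26431 → i = 59.062°, r = 39.834°, D_min = 138.786°, rainbow angle = 41.214°.
At 648 nm (n = 1.331): cos²i = 0.25719 → i = 59.527°, r = 40.356°, D_min = 137.630°, rainbow angle = 42.370°.
Angular width = |41.214° − 42.370°| = 1.156°.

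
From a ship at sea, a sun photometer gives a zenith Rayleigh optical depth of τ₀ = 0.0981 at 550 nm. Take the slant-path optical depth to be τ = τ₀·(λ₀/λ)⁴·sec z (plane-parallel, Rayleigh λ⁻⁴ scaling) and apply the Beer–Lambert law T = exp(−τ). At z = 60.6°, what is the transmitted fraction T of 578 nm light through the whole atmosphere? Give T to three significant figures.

0.849

sec 60.6° = 2.0371.
τ = 0.0981 × (550/578)⁴ × 2.0371 = 0.0981 × 0.8199 × 2.0371 = 0.1638.
T = exp(−0.1638) = 0.8489.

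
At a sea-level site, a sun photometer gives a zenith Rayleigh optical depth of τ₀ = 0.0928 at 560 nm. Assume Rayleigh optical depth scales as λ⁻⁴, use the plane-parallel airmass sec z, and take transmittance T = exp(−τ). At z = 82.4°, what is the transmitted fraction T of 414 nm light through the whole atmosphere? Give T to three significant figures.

0.0955

sec 82.4° = 7.5611.
τ = 0.0928 × (560/414)⁴ × 7.5611 = 0.0928 × 3.3477 × 7.5611 = 2.3490.
T = exp(−2.3490) = 0.0955.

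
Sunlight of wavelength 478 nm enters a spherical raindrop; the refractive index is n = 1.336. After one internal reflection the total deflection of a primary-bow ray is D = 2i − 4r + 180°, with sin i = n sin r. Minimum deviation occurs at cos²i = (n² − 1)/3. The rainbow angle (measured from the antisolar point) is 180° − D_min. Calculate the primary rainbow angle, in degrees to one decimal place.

41.6°

cos²i = (1.78490 − 1)/3 = 0.26163; i = arccos(0.51150) = 59.236°.
sin r = sin 59.236°/1.336 = 0.64318; r = 40.029°.
D_min = 2·59.236° − 4·40.029° + 180° = 138.356°.
Rainbow angle = 180° − D_min = 41.644°.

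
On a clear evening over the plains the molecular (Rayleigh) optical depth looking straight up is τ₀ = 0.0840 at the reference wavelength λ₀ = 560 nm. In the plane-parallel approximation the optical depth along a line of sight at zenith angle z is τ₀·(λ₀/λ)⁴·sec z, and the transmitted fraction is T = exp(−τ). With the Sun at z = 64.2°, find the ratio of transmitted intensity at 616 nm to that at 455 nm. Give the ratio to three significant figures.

Airmass: sec 64.2° = 2.2976.
τ(616 nm) = 0.0840 × (560/616)⁴ × 2.2976 = 0.0840 × 0.6830 × 2.2976 = 0.1318.
τ(455 nm) = 0.0840 × (560/455)⁴ × 2.2976 = 0.0840 × 2.2946 × 2.2976 = 0.4429.
T(616)/T(455) = exp(τ_B − τ_A) = exp(0.3110) = 1.3648.

1.36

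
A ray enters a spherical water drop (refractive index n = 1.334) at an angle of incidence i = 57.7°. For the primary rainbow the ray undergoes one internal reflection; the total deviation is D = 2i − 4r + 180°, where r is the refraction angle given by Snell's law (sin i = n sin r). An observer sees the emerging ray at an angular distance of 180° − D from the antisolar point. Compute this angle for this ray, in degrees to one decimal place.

41.9°

sin r = sin 57.7° / 1.334 = 0.8453/1.334 = 0.6336; r = 39.32°.
D = 2·57.7° − 4·39.32° + 180° = 115.40° − 157.27° + 180° = 138.13°.
Angle from antisolar point = 180° − D = 41.87°.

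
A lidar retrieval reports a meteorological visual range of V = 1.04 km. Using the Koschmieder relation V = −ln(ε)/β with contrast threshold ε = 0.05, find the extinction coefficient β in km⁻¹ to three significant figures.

β = −ln(0.05) / V = 2.996 / 1.04 = 2.8805 km⁻¹.

2.88 km⁻¹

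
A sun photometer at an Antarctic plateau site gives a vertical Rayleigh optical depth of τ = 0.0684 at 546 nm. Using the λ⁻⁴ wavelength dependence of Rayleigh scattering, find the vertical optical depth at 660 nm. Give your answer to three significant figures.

0.0320

τ(660 nm) = τ(546 nm) × (546/660)⁴ = 0.0684 × (0.8273)⁴ = 0.0684 × 0.4684 = 0.0320.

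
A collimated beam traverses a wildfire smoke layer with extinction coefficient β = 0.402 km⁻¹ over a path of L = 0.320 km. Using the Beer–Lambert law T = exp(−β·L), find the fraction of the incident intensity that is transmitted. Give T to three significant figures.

τ = β·L = 0.402 × 0.320 = 0.1286.
T = exp(−0.1286) = 0.8793.

0.879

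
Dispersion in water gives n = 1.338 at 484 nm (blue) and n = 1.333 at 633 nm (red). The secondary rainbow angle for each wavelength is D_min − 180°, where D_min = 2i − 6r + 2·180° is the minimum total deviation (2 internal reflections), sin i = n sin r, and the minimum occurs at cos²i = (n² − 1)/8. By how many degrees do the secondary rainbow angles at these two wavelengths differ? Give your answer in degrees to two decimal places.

1.30°

At 484 nm (n = 1.338): cos²i = 0.09878 → i = 71.682°, r = 45.195°, D_min = 232.193°, rainbow angle = 52.193°.
At 633 nm (n = 1.333): cos²i = 0.09711 → i = 71.843°, r = 45.466°, D_min = 230.891°, rainbow angle = 50.891°.
Angular width = |52.193° − 50.891°| = 1.302°.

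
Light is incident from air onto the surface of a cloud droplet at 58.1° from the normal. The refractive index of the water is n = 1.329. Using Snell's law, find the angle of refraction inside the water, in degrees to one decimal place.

Snell: sin θ_r = sin θ_i / n = sin 58.1° / 1.329 = 0.8490 / 1.329 = 0.6388.
θ_r = arcsin(0.6388) = 39.70°.

39.7°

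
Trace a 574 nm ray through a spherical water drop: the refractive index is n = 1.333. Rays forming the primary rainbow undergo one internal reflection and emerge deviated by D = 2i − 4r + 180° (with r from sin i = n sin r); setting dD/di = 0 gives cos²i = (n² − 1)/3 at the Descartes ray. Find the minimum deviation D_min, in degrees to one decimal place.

137.9°

cos²i = (1.77689 − 1)/3 = 0.25896; i = arccos(0.50888) = 59.410°.
sin r = sin 59.410°/1.333 = 0.64579; r = 40.225°.
D_min = 2·59.410° − 4·40.225° + 180° = 137.922°.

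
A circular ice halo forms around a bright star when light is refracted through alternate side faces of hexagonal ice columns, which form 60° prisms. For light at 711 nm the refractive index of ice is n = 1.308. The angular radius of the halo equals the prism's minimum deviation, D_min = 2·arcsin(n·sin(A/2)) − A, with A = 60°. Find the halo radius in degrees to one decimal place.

21.7°

n·sin(A/2) = 1.308 × sin 30° = 1.308 × 0.5000 = 0.6540.
D_min = 2·arcsin(0.6540) − 60° = 2 × 40.844° − 60° = 21.688°.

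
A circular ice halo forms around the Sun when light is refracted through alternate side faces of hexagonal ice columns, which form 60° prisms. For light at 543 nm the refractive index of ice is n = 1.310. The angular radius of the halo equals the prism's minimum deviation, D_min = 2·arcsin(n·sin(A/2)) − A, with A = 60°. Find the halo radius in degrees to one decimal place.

n·sin(A/2) = 1.310 × sin 30° = 1.310 × 0.5000 = 0.6550.
D_min = 2·arcsin(0.6550) − 60° = 2 × 40.920° − 60° = 21.839°.

21.8°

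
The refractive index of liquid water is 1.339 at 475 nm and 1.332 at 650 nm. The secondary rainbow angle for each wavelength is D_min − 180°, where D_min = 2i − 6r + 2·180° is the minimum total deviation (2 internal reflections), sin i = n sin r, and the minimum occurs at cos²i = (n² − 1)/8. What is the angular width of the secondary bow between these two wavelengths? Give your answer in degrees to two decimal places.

1.82°

At 475 nm (n = 1.339): cos²i = 0.09912 → i = 71.650°, r = 45.141°, D_min = 232.451°, rainbow angle = 52.451°.
At 650 nm (n = 1.332): cos²i = 0.09678 → i = 71.875°, r = 45.520°, D_min = 230.628°, rainbow angle = 50.628°.
Angular width = |52.451° − 50.628°| = 1.823°.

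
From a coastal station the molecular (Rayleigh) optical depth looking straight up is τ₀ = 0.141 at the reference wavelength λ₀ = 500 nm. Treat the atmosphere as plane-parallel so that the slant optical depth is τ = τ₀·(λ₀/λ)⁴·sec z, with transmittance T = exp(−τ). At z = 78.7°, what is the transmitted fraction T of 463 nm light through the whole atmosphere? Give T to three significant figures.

0.376

sec 78.7° = 5.1034.
τ = 0.141 × (500/463)⁴ × 5.1034 = 0.141 × 1.3601 × 5.1034 = 0.9787.
T = exp(−0.9787) = 0.3758.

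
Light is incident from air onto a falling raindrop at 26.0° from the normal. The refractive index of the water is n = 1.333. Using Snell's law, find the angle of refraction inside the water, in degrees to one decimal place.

19.2°

Snell: sin θ_r = sin θ_i / n = sin 26.0° / 1.333 = 0.4384 / 1.333 = 0.3289.
θ_r = arcsin(0.3289) = 19.20°.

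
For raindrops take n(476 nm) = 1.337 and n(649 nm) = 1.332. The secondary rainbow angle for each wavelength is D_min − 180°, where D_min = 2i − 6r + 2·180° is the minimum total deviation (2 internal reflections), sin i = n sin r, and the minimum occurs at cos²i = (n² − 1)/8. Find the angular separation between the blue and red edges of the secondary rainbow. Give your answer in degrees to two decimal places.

At 476 nm (n = 1.337): cos²i = 0.09845 → i = 71.714°, r = 45.249°, D_min = 231.934°, rainbow angle = 51.934°.
At 649 nm (n = 1.332): cos²i = 0.09678 → i = 71.875°, r = 45.520°, D_min = 230.628°, rainbow angle = 50.628°.
Angular width = |51.934° − 50.628°| = 1.305°.

1.31°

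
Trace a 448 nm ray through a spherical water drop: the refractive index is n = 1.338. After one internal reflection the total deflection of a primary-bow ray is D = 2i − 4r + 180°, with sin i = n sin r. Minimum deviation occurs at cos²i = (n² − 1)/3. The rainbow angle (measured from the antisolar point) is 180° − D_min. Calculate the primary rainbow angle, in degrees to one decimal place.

cos²i = (1.79024 − 1)/3 = 0.26341; i = arccos(0.51324) = 59.120°.
sin r = sin 59.120°/1.338 = 0.64144; r = 39.899°.
D_min = 2·59.120° − 4·39.899° + 180° = 138.643°.
Rainbow angle = 180° − D_min = 41.357°.

41.4°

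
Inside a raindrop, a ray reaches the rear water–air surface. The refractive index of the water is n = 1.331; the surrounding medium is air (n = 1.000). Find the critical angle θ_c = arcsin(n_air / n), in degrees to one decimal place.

sin θ_c = n_air / n = 1.000 / 1.331 = 0.7513.
θ_c = arcsin(0.7513) = 48.70°.

48.7°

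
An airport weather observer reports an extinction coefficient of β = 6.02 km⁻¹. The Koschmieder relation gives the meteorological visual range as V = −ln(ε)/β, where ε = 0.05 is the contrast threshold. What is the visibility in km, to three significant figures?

V = −ln(0.05) / 6.02 = 2.996 / 6.02 = 0.4976 km.

0.498 km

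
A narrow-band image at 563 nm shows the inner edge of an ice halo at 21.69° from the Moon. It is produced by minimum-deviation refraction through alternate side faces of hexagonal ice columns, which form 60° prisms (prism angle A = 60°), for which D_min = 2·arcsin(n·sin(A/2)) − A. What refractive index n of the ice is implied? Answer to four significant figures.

Rearranging: n = sin((D_min + A)/2) / sin(A/2).
(D_min + A)/2 = (21.69° + 60°)/2 = 40.845°.
n = sin 40.845° / sin 30° = 0.6540 / 0.5000 = 1.3080.

1.308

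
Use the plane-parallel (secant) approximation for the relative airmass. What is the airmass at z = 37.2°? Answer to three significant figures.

X = sec z = 1/cos 37.2° = 1/0.7965 = 1.2554.

1.26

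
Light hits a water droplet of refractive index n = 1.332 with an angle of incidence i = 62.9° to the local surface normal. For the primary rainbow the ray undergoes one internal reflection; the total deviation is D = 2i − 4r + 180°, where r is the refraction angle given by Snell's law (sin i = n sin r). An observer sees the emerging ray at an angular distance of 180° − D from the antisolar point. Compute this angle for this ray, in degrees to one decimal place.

42.0°

sin r = sin 62.9° / 1.332 = 0.8902/1.332 = 0.6683; r = 41.94°.
D = 2·62.9° − 4·41.94° + 180° = 125.80° − 167.75° + 180° = 138.05°.
Angle from antisolar point = 180° − D = 41.95°.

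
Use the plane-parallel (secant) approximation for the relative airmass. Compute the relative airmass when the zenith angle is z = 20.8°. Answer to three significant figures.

1.07

X = sec z = 1/cos 20.8° = 1/0.9348 = 1.0697.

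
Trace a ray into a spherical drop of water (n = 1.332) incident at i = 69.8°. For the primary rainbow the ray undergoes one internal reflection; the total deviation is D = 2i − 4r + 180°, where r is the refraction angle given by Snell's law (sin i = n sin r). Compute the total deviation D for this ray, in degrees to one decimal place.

140.4°

sin r = sin 69.8° / 1.332 = 0.9385/1.332 = 0.7046; r = 44.80°.
D = 2·69.8° − 4·44.80° + 180° = 139.60° − 179.18° + 180° = 140.42°.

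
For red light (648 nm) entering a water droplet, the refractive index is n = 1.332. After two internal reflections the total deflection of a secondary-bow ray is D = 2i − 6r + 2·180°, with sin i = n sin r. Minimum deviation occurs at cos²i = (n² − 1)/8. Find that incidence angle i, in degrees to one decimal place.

cos²i = (1.332² − 1)/8 = (1.77422 − 1)/8 = 0.09678.
cos i = 0.31109, so i = 71.875°.

71.9°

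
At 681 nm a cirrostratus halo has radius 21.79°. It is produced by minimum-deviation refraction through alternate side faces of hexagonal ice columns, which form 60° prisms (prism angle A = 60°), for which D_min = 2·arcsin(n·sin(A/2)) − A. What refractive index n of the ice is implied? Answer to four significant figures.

Rearranging: n = sin((D_min + A)/2) / sin(A/2).
(D_min + A)/2 = (21.79° + 60°)/2 = 40.895°.
n = sin 40.895° / sin 30° = 0.6547 / 0.5000 = 1.3093.

1.309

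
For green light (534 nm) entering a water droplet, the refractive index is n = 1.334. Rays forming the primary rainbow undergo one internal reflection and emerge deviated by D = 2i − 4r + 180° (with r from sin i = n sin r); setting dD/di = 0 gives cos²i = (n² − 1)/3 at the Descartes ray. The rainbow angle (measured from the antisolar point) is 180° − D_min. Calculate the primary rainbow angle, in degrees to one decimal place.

cos²i = (1.77956 − 1)/3 = 0.25985; i = arccos(0.50976) = 59.352°.
sin r = sin 59.352°/1.334 = 0.64492; r = 40.159°.
D_min = 2·59.352° − 4·40.159° + 180° = 138.067°.
Rainbow angle = 180° − D_min = 41.933°.

41.9°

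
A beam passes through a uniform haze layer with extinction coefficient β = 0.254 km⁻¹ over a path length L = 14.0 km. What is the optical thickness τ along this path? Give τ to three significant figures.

3.56

τ = β·L = 0.254 × 14.0 = 3.5560.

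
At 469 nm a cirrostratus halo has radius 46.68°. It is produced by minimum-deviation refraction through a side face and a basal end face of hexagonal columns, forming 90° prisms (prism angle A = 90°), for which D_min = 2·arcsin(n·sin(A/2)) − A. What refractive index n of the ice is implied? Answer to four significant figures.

1.314

Rearranging: n = sin((D_min + A)/2) / sin(A/2).
(D_min + A)/2 = (46.68° + 90°)/2 = 68.340°.
n = sin 68.340° / sin 45° = 0.9294 / 0.7071 = 1.3144.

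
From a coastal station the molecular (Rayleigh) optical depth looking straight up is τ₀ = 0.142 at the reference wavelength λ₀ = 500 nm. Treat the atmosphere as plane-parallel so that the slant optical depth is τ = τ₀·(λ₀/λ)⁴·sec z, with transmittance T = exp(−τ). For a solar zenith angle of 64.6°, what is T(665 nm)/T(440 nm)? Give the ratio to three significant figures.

Airmass: sec 64.6° = 2.3314.
τ(665 nm) = 0.142 × (500/665)⁴ × 2.3314 = 0.142 × 0.3196 × 2.3314 = 0.1058.
τ(440 nm) = 0.142 × (500/440)⁴ × 2.3314 = 0.142 × 1.6675 × 2.3314 = 0.5520.
T(665)/T(440) = exp(τ_B − τ_A) = exp(0.4462) = 1.5624.

1.56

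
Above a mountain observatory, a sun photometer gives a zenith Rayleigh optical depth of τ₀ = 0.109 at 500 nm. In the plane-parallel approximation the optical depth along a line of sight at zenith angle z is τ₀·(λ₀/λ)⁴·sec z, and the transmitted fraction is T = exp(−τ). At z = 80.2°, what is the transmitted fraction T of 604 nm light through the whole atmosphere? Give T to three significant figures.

sec 80.2° = 5.8751.
τ = 0.109 × (500/604)⁴ × 5.8751 = 0.109 × 0.4696 × 5.8751 = 0.3007.
T = exp(−0.3007) = 0.7403.

0.740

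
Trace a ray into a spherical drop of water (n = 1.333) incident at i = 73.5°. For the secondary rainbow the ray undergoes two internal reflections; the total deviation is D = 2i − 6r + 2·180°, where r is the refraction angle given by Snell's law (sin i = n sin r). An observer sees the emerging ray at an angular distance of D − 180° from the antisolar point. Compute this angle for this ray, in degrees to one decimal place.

51.0°

sin r = sin 73.5° / 1.333 = 0.9588/1.333 = 0.7193; r = 46.00°.
D = 2·73.5° − 6·46.00° + 2·180° = 147.00° − 275.98° + 360° = 231.02°.
Angle from antisolar point = D − 180° = 51.02°.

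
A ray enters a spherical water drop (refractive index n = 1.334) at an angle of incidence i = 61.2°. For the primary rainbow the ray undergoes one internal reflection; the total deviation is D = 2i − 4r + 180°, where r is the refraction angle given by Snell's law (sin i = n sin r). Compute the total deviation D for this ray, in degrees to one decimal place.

138.1°

sin r = sin 61.2° / 1.334 = 0.8763/1.334 = 0.6569; r = 41.06°.
D = 2·61.2° − 4·41.06° + 180° = 122.40° − 164.26° + 180° = 138.14°.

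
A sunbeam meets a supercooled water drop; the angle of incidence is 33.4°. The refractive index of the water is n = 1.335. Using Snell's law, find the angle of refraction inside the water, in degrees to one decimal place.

24.4°

Snell: sin θ_r = sin θ_i / n = sin 33.4° / 1.335 = 0.5505 / 1.335 = 0.4123.
θ_r = arcsin(0.4123) = 24.35°.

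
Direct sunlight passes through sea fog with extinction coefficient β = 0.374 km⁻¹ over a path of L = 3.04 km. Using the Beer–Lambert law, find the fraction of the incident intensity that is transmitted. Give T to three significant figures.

τ = β·L = 0.374 × 3.04 = 1.1370.
T = exp(−1.1370) = 0.3208.

0.321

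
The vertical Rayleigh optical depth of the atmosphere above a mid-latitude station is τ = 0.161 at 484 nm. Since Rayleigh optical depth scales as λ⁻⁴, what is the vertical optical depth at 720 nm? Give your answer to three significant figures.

0.0329

τ(720 nm) = τ(484 nm) × (484/720)⁴ = 0.161 × (0.6722)⁴ = 0.161 × 0.2042 = 0.0329.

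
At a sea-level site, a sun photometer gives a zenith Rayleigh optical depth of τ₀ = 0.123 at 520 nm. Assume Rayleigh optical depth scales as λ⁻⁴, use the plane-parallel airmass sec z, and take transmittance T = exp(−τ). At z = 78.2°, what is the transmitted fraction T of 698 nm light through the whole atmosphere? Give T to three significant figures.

sec 78.2° = 4.8901.
τ = 0.123 × (520/698)⁴ × 4.8901 = 0.123 × 0.3080 × 4.8901 = 0.1853.
T = exp(−0.1853) = 0.8309.

0.831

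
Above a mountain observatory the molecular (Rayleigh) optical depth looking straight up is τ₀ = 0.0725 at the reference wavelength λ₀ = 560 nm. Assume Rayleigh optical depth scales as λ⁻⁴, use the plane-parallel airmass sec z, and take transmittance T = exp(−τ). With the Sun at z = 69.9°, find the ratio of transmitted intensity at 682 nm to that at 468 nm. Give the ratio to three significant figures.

Airmass: sec 69.9° = 2.9099.
τ(682 nm) = 0.0725 × (560/682)⁴ × 2.9099 = 0.0725 × 0.4546 × 2.9099 = 0.0959.
τ(468 nm) = 0.0725 × (560/468)⁴ × 2.9099 = 0.0725 × 2.0501 × 2.9099 = 0.4325.
T(682)/T(468) = exp(τ_B − τ_A) = exp(0.3366) = 1.4002.

1.40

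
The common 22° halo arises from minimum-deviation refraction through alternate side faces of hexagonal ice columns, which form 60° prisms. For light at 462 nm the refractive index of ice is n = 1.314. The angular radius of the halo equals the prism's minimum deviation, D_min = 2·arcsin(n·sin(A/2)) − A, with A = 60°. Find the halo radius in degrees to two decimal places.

n·sin(A/2) = 1.314 × sin 30° = 1.314 × 0.5000 = 0.6570.
D_min = 2·arcsin(0.6570) − 60° = 2 × 41.071° − 60° = 22.143°.

22.14°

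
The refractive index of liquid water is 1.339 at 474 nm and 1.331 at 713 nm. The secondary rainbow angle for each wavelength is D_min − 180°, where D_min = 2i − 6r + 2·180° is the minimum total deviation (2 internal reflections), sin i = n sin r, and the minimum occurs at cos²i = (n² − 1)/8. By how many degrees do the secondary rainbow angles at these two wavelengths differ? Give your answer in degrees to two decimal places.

2.09°

At 474 nm (n = 1.339): cos²i = 0.09912 → i = 71.650°, r = 45.141°, D_min = 232.451°, rainbow angle = 52.451°.
At 713 nm (n = 1.331): cos²i = 0.09645 → i = 71.907°, r = 45.575°, D_min = 230.365°, rainbow angle = 50.365°.
Angular width = |52.451° − 50.365°| = 2.086°.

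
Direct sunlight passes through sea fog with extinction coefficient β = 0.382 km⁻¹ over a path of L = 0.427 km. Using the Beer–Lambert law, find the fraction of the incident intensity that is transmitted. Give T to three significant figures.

τ = β·L = 0.382 × 0.427 = 0.1631.
T = exp(−0.1631) = 0.8495.

0.849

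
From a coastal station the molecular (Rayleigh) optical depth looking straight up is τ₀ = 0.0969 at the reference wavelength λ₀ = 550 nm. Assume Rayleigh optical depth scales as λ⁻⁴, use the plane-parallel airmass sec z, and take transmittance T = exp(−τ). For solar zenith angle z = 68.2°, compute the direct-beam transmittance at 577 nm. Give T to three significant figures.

sec 68.2° = 2.6927.
τ = 0.0969 × (550/577)⁴ × 2.6927 = 0.0969 × 0.8256 × 2.6927 = 0.2154.
T = exp(−0.2154) = 0.8062.

0.806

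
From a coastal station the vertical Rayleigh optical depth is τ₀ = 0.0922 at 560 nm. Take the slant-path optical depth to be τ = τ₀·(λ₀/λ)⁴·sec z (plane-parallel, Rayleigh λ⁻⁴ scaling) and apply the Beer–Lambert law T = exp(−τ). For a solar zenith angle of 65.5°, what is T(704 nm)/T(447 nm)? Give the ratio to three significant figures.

1.58

Airmass: sec 65.5° = 2.4114.
τ(704 nm) = 0.0922 × (560/704)⁴ × 2.4114 = 0.0922 × 0.4004 × 2.4114 = 0.0890.
τ(447 nm) = 0.0922 × (560/447)⁴ × 2.4114 = 0.0922 × 2.4633 × 2.4114 = 0.5477.
T(704)/T(447) = exp(τ_B − τ_A) = exp(0.4587) = 1.5820.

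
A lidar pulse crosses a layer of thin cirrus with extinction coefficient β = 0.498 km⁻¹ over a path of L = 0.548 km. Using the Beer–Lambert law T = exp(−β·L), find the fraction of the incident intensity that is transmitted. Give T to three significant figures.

0.761

τ = β·L = 0.498 × 0.548 = 0.2729.
T = exp(−0.2729) = 0.7612.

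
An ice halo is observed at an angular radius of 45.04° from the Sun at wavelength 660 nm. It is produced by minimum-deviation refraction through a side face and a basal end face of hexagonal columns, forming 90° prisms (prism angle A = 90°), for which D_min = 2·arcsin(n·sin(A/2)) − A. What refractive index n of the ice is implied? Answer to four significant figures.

Rearranging: n = sin((D_min + A)/2) / sin(A/2).
(D_min + A)/2 = (45.04° + 90°)/2 = 67.520°.
n = sin 67.520° / sin 45° = 0.9240 / 0.7071 = 1.3068.

1.307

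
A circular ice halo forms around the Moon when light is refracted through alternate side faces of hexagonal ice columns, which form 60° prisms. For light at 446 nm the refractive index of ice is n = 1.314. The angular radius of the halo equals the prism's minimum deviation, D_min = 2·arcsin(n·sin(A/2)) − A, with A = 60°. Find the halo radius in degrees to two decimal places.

22.14°

n·sin(A/2) = 1.314 × sin 30° = 1.314 × 0.5000 = 0.6570.
D_min = 2·arcsin(0.6570) − 60° = 2 × 41.071° − 60° = 22.143°.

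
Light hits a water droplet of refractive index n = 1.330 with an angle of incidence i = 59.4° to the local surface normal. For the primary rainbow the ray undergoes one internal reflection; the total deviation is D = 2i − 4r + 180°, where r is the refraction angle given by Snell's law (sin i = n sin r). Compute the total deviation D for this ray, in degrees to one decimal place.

sin r = sin 59.4° / 1.330 = 0.8607/1.330 = 0.6472; r = 40.33°.
D = 2·59.4° − 4·40.33° + 180° = 118.80° − 161.32° + 180° = 137.48°.

137.5°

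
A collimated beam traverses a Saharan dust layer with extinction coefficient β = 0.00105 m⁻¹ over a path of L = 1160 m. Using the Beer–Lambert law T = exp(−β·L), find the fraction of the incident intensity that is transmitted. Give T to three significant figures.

0.296

τ = β·L = 0.00105 × 1160 = 1.2180.
T = exp(−1.2180) = 0.2958.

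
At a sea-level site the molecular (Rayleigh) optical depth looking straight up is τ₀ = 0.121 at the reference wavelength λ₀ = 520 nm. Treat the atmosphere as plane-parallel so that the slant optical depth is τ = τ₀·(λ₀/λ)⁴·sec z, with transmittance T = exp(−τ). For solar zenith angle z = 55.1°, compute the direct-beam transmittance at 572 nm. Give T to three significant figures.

sec 55.1° = 1.7478.
τ = 0.121 × (520/572)⁴ × 1.7478 = 0.121 × 0.6830 × 1.7478 = 0.1444.
T = exp(−0.1444) = 0.8655.

0.866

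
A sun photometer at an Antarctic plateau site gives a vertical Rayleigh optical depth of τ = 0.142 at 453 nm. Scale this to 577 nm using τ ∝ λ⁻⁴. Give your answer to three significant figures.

τ(577 nm) = τ(453 nm) × (453/577)⁴ = 0.142 × (0.7851)⁴ = 0.142 × 0.3799 = 0.0539.

0.0539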